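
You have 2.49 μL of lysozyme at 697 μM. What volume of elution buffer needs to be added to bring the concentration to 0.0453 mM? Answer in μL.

35.8 μL

0.0453 mM = 45.3 μM.
V₂ = C₁V₁/C₂ = 697 × 2.49 / 45.3 = 38.3 μL.
Diluent to add = V₂ − V₁ = 38.3 − 2.49 = 35.8 μL.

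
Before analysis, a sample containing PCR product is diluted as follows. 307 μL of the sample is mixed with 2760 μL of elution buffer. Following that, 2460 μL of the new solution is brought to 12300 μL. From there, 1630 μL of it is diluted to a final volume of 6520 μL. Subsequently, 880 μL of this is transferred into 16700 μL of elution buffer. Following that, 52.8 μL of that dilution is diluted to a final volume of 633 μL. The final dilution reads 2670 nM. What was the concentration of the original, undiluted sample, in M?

Overall dilution factor = 9.990 × 5 × 4 × 19.98 × 11.99 = 4.79 × 10⁴.
Original = 2670 nM × 4.79 × 10⁴ = 1.28 × 10⁸ nM = 0.128 M.

0.128 M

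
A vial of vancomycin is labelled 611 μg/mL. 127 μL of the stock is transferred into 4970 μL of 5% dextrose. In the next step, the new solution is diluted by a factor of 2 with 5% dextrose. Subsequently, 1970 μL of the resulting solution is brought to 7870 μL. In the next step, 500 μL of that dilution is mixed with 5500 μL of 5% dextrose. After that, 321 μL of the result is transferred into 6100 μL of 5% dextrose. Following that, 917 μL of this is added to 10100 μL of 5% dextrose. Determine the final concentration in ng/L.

Overall dilution factor = 40.13 × 2 × 3.995 × 12 × 20.00 × 12.01 = 9.25 × 10⁵.
611 μg/mL / 9.25 × 10⁵ = 6.61 × 10⁻⁴ μg/mL = 661 ng/L.

661 ng/L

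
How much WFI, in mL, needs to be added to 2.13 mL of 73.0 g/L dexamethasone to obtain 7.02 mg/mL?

7.02 mg/mL = 7.02 g/L.
V₂ = C₁V₁/C₂ = 73.0 × 2.13 / 7.02 = 22.1 mL.
Diluent to add = V₂ − V₁ = 22.1 − 2.13 = 20.0 mL.

20.0 mL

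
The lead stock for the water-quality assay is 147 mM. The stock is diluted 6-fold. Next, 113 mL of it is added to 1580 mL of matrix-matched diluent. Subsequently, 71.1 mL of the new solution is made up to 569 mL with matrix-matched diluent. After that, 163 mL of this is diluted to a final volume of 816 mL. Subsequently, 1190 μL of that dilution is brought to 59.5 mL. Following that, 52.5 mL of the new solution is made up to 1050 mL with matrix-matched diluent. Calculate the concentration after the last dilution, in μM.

Overall dilution factor = 6 × 14.98 × 8.003 × 5.006 × 50 × 20 = 3.60 × 10⁶.
147 mM / 3.60 × 10⁶ = 4.08 × 10⁻⁵ mM = 0.0408 μM.

0.0408 μM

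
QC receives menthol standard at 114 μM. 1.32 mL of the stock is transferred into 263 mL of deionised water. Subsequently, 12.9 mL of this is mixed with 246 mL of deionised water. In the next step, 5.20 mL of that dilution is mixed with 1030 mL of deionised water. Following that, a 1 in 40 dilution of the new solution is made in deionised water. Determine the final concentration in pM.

Overall dilution factor = 200.2 × 20.07 × 199.1 × 40 = 3.20 × 10⁷.
114 μM / 3.20 × 10⁷ = 3.56 × 10⁻⁶ μM = 3.56 pM.

3.56 pM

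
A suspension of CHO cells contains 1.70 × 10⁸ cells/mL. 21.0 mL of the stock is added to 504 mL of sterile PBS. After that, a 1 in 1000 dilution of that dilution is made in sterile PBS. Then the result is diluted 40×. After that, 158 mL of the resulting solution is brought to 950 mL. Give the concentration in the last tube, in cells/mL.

28.3 cells/mL

Overall dilution factor = 25 × 1000 × 40 × 6.013 = 6.01 × 10⁶.
1.70 × 10⁸ cells/mL / 6.01 × 10⁶ = 28.3 cells/mL.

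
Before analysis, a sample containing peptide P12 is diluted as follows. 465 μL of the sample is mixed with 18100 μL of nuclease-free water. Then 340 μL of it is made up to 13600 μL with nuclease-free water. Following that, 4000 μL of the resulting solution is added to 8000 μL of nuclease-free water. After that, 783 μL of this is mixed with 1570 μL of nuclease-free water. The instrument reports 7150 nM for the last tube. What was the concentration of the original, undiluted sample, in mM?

103 mM

Overall dilution factor = 39.92 × 40 × 3 × 3.005 = 1.44 × 10⁴.
Original = 7150 nM × 1.44 × 10⁴ = 1.03 × 10⁸ nM = 103 mM.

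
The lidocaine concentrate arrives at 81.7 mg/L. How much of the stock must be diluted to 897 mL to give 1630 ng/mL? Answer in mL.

17.9 mL

1630 ng/mL = 1.63 mg/L.
V₁ = C₂V₂/C₁ = 1.63 × 897 / 81.7 = 17.9 mL.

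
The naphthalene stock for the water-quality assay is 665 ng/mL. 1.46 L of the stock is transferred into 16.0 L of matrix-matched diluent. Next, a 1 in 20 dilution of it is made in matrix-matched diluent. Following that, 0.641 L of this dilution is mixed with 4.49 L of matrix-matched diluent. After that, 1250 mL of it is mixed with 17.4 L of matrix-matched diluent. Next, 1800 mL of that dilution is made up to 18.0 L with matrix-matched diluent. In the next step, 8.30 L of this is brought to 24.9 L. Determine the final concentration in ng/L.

0.776 ng/L

Overall dilution factor = 11.96 × 20 × 8.005 × 14.92 × 10 × 3 = 8.57 × 10⁵.
665 ng/mL / 8.57 × 10⁵ = 7.76 × 10⁻⁴ ng/mL = 0.776 ng/L.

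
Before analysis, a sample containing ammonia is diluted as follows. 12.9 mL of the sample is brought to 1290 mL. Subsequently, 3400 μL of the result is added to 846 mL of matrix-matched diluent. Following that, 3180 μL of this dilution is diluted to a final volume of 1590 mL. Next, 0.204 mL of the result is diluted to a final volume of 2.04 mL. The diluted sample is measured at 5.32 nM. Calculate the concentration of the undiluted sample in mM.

Overall dilution factor = 100 × 249.8 × 500 × 10 = 1.25 × 10⁸.
Original = 5.32 nM × 1.25 × 10⁸ = 6.65 × 10⁸ nM = 665 mM.

665 mM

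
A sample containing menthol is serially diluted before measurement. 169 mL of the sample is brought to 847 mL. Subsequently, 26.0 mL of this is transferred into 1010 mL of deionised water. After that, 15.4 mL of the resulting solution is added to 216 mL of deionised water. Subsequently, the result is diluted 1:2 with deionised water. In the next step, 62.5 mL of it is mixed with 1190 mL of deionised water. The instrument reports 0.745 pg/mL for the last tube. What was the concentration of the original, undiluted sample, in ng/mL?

Overall dilution factor = 5.012 × 39.85 × 15.03 × 2 × 20.04 = 1.20 × 10⁵.
Original = 0.745 pg/mL × 1.20 × 10⁵ = 8.96 × 10⁴ pg/mL = 89.6 ng/mL.

89.6 ng/mL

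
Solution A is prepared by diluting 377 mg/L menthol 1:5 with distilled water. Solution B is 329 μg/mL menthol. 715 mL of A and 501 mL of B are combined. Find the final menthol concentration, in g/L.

C_A = 377 mg/L / 5 = 75.4 mg/L.
C_B = 329 μg/mL = 329 mg/L.
C_mix = (C_A·V_A + C_B·V_B)/(V_A + V_B) = (75.4×715 + 329×501) / 1216 = 180 mg/L = 0.180 g/L.

0.180 g/L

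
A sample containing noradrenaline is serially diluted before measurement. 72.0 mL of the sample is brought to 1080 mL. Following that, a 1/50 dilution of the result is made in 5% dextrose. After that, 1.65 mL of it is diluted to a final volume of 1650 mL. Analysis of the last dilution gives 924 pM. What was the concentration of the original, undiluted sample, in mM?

Overall dilution factor = 15 × 50 × 1000 = 7.50 × 10⁵.
Original = 924 pM × 7.50 × 10⁵ = 6.93 × 10⁸ pM = 0.693 mM.

0.693 mM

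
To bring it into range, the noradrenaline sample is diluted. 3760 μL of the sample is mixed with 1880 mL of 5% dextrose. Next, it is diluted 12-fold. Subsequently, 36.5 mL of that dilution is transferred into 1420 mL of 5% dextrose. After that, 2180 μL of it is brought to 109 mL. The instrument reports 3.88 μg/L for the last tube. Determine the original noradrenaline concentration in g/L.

46.5 g/L

Overall dilution factor = 501 × 12 × 39.90 × 50 = 1.20 × 10⁷.
Original = 3.88 μg/L × 1.20 × 10⁷ = 4.65 × 10⁷ μg/L = 46.5 g/L.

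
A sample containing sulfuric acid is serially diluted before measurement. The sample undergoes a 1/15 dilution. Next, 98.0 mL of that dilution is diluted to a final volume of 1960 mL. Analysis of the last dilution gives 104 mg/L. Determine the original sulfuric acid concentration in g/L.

Overall dilution factor = 15 × 20 = 300.
Original = 104 mg/L × 300 = 3.12 × 10⁴ mg/L = 31.2 g/L.

31.2 g/L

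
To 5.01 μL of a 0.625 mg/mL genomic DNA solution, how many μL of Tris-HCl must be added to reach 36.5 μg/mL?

36.5 μg/mL = 0.0365 mg/mL.
V₂ = C₁V₁/C₂ = 0.625 × 5.01 / 0.0365 = 85.8 μL.
Diluent to add = V₂ − V₁ = 85.8 − 5.01 = 80.8 μL.

80.8 μL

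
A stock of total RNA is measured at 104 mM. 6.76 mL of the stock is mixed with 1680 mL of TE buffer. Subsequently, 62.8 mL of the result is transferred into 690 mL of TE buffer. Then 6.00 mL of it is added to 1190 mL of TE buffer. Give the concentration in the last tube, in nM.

Overall dilution factor = 249.5 × 11.99 × 199.3 = 5.96 × 10⁵.
104 mM / 5.96 × 10⁵ = 1.74 × 10⁻⁴ mM = 174 nM.

174 nM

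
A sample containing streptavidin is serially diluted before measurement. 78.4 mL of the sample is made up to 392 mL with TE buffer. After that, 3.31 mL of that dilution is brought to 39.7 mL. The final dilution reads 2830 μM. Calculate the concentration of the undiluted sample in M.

0.170 M

Overall dilution factor = 5 × 11.99 = 60.0.
Original = 2830 μM × 60.0 = 1.70 × 10⁵ μM = 0.170 M.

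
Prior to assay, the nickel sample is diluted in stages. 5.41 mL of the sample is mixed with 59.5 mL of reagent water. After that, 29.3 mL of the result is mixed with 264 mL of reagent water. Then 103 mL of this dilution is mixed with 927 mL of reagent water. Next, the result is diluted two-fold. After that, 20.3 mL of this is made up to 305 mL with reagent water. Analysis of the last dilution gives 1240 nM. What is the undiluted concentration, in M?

Overall dilution factor = 12.00 × 10.01 × 10 × 2 × 15.02 = 3.61 × 10⁴.
Original = 1240 nM × 3.61 × 10⁴ = 4.48 × 10⁷ nM = 0.0448 M.

0.0448 M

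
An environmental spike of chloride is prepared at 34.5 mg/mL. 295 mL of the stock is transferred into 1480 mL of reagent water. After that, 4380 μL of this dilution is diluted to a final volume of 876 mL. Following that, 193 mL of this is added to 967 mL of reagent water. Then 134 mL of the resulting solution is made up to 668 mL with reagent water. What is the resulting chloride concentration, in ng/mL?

957 ng/mL

Overall dilution factor = 6.017 × 200 × 6.010 × 4.985 = 3.61 × 10⁴.
34.5 mg/mL / 3.61 × 10⁴ = 9.57 × 10⁻⁴ mg/mL = 957 ng/mL.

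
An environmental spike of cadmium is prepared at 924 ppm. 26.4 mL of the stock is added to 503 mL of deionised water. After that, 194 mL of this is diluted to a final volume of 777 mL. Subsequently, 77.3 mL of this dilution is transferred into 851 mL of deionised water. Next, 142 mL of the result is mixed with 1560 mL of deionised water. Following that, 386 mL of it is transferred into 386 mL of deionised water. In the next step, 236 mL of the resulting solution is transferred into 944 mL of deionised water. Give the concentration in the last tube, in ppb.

Overall dilution factor = 20.05 × 4.005 × 12.01 × 11.99 × 2 × 5 = 1.16 × 10⁵.
924 ppm / 1.16 × 10⁵ = 7.99 × 10⁻³ ppm = 7.99 ppb.

7.99 ppb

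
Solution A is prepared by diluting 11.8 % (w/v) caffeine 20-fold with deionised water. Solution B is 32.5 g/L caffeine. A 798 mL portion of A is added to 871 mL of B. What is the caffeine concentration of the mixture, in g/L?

19.8 g/L

C_A = 11.8 % (w/v) / 20 = 0.590 % (w/v).
C_B = 32.5 g/L = 3.25 % (w/v).
C_mix = (C_A·V_A + C_B·V_B)/(V_A + V_B) = (0.590×798 + 3.25×871) / 1669 = 1.98 % (w/v) = 19.8 g/L.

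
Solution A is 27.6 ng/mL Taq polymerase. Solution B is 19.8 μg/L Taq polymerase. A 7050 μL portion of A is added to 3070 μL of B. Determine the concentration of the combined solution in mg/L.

C_B = 19.8 μg/L = 19.8 ng/mL.
C_mix = (C_A·V_A + C_B·V_B)/(V_A + V_B) = (27.6×7050 + 19.8×3070) / 10120 = 25.2 ng/mL = 0.0252 mg/L.

0.0252 mg/L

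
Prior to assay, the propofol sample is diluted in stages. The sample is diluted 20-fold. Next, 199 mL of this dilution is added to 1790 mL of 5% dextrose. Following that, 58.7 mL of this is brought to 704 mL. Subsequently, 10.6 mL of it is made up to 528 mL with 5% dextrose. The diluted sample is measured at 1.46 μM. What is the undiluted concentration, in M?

Overall dilution factor = 20 × 9.995 × 11.99 × 49.81 = 1.19 × 10⁵.
Original = 1.46 μM × 1.19 × 10⁵ = 1.74 × 10⁵ μM = 0.174 M.

0.174 M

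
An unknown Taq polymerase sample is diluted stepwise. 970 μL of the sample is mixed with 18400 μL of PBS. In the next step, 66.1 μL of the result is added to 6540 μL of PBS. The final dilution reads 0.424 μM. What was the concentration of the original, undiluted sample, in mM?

0.846 mM

Overall dilution factor = 19.97 × 99.94 = 1996.
Original = 0.424 μM × 1996 = 846 μM = 0.846 mM.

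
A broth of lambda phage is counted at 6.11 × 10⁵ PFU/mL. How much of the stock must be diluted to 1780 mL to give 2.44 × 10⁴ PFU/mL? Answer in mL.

71.1 mL

V₁ = C₂V₂/C₁ = 2.44 × 10⁴ × 1780 / 6.11 × 10⁵ = 71.1 mL.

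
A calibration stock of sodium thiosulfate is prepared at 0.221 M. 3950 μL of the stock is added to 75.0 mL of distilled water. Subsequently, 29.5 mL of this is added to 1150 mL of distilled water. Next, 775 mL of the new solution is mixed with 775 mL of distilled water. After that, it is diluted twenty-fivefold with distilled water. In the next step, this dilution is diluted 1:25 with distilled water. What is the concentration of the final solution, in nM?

221 nM

Overall dilution factor = 19.99 × 39.98 × 2 × 25 × 25 = 9.99 × 10⁵.
0.221 M / 9.99 × 10⁵ = 2.21 × 10⁻⁷ M = 221 nM.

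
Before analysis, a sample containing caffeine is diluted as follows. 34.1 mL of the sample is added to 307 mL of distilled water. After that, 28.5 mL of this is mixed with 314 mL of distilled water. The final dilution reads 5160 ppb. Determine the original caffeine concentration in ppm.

Overall dilution factor = 10.00 × 12.02 = 120.
Original = 5160 ppb × 120 = 6.20 × 10⁵ ppb = 620 ppm.

620 ppm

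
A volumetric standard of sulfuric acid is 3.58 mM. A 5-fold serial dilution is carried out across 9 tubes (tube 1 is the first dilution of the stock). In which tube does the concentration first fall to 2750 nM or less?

Tube n has concentration 3.58 mM / 5ⁿ.
Need 5ⁿ ≥ 3.58 mM / 2750 nM = 1302, so n ≥ 4.46.
First such tube: n = 5.

tube 5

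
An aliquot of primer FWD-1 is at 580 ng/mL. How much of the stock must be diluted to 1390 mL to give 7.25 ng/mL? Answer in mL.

17.4 mL

V₁ = C₂V₂/C₁ = 7.25 × 1390 / 580 = 17.4 mL.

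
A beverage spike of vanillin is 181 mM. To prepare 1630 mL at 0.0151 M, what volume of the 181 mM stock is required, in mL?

136 mL

0.0151 M = 15.1 mM.
V₁ = C₂V₂/C₁ = 15.1 × 1630 / 181 = 136 mL.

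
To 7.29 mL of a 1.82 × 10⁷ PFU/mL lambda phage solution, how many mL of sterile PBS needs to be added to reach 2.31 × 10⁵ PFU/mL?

V₂ = C₁V₁/C₂ = 1.82 × 10⁷ × 7.29 / 2.31 × 10⁵ = 574 mL.
Diluent to add = V₂ − V₁ = 574 − 7.29 = 567 mL.

567 mL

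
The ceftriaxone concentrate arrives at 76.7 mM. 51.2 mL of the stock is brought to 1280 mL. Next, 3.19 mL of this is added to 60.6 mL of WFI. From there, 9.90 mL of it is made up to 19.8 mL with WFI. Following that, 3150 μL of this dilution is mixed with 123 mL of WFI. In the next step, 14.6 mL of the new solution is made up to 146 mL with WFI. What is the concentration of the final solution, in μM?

0.192 μM

Overall dilution factor = 25 × 20.00 × 2 × 40.05 × 10 = 4.00 × 10⁵.
76.7 mM / 4.00 × 10⁵ = 1.92 × 10⁻⁴ mM = 0.192 μM.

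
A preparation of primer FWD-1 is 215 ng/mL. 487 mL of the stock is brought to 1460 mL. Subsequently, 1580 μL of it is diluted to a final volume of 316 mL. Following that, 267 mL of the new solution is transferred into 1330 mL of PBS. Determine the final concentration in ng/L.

Overall dilution factor = 2.998 × 200 × 5.981 = 3586.
215 ng/mL / 3586 = 0.0600 ng/mL = 60.0 ng/L.

60.0 ng/L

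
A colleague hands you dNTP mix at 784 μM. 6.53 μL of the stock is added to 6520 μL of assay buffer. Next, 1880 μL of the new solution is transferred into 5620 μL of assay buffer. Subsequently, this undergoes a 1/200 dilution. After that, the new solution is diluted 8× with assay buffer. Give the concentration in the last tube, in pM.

123 pM

Overall dilution factor = 999.5 × 3.989 × 200 × 8 = 6.38 × 10⁶.
784 μM / 6.38 × 10⁶ = 1.23 × 10⁻⁴ μM = 123 pM.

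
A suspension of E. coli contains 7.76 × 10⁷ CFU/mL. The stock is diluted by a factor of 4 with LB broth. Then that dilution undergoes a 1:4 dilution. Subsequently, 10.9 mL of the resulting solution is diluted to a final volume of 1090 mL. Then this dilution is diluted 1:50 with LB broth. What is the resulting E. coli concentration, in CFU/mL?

970 CFU/mL

Overall dilution factor = 4 × 4 × 100 × 50 = 8.00 × 10⁴.
7.76 × 10⁷ CFU/mL / 8.00 × 10⁴ = 970 CFU/mL.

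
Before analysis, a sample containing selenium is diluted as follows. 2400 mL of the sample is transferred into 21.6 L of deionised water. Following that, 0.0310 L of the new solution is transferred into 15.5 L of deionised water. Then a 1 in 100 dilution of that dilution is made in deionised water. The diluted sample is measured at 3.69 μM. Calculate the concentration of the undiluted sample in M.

1.85 M

Overall dilution factor = 10 × 501 × 100 = 5.01 × 10⁵.
Original = 3.69 μM × 5.01 × 10⁵ = 1.85 × 10⁶ μM = 1.85 M.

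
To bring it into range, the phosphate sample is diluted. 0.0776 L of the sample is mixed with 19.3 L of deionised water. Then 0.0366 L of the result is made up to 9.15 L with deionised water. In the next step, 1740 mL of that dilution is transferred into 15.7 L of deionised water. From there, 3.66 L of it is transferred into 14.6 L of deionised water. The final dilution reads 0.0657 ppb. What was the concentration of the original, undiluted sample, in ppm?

205 ppm

Overall dilution factor = 249.7 × 250 × 10.02 × 4.989 = 3.12 × 10⁶.
Original = 0.0657 ppb × 3.12 × 10⁶ = 2.05 × 10⁵ ppb = 205 ppm.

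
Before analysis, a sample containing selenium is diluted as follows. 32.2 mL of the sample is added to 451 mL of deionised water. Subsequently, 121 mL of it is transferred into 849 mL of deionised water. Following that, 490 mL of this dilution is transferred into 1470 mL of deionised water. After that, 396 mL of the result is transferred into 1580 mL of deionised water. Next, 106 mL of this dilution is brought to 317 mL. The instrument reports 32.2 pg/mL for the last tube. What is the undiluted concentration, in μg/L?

Overall dilution factor = 15.01 × 8.017 × 4 × 4.990 × 2.991 = 7181.
Original = 32.2 pg/mL × 7181 = 2.31 × 10⁵ pg/mL = 231 μg/L.

231 μg/L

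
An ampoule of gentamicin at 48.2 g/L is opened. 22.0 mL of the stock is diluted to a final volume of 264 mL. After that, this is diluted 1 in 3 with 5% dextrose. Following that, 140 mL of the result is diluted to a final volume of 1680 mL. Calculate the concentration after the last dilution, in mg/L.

112 mg/L

Overall dilution factor = 12 × 3 × 12 = 432.
48.2 g/L / 432 = 0.112 g/L = 112 mg/L.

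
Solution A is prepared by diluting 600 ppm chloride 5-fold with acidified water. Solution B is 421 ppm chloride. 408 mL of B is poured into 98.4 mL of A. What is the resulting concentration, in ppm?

363 ppm

C_A = 600 ppm / 5 = 120 ppm.
C_mix = (C_A·V_A + C_B·V_B)/(V_A + V_B) = (120×98.4 + 421×408) / 506.4 = 363 ppm.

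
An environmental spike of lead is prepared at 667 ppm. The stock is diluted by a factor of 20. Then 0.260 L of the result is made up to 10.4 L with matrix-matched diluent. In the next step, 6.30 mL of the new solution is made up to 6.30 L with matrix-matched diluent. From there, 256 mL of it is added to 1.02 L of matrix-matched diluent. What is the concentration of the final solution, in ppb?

Overall dilution factor = 20 × 40 × 1000 × 4.984 = 3.99 × 10⁶.
667 ppm / 3.99 × 10⁶ = 1.67 × 10⁻⁴ ppm = 0.167 ppb.

0.167 ppb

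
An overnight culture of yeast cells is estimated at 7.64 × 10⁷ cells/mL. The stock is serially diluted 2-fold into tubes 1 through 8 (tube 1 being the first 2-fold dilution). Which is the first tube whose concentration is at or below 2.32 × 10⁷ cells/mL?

Tube n has concentration 7.64 × 10⁷ cells/mL / 2ⁿ.
Need 2ⁿ ≥ 7.64 × 10⁷ cells/mL / 2.32 × 10⁷ cells/mL = 3.29, so n ≥ 1.72.
First such tube: n = 2.

tube 2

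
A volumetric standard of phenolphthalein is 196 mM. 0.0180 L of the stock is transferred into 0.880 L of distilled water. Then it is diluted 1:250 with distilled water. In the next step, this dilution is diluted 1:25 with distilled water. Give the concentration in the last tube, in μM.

Overall dilution factor = 49.89 × 250 × 25 = 3.12 × 10⁵.
196 mM / 3.12 × 10⁵ = 6.29 × 10⁻⁴ mM = 0.629 μM.

0.629 μM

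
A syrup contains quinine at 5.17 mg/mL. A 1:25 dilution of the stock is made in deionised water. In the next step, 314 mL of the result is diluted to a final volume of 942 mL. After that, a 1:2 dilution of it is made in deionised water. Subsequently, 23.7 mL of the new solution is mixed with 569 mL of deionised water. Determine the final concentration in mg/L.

Overall dilution factor = 25 × 3 × 2 × 25.01 = 3751.
5.17 mg/mL / 3751 = 1.38 × 10⁻³ mg/mL = 1.38 mg/L.

1.38 mg/L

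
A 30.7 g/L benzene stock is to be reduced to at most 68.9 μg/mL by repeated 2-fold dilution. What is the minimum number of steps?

Need 2ⁿ ≥ 446, so n ≥ log(446)/log(2) = 8.80.
Minimum whole steps: n = 9.

9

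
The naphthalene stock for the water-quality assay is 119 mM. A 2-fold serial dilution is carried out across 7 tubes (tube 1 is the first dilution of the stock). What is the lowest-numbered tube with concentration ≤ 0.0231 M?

tube 3

Tube n has concentration 119 mM / 2ⁿ.
Need 2ⁿ ≥ 119 mM / 0.0231 M = 5.15, so n ≥ 2.36.
First such tube: n = 3.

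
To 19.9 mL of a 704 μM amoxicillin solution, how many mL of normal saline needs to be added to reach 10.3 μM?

V₂ = C₁V₁/C₂ = 704 × 19.9 / 10.3 = 1360 mL.
Diluent to add = V₂ − V₁ = 1360 − 19.9 = 1340 mL.

1340 mL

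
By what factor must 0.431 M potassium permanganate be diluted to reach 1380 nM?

Factor = C₀/C_target = 0.431 M / 1380 nM = 3.12 × 10⁵.

3.12 × 10⁵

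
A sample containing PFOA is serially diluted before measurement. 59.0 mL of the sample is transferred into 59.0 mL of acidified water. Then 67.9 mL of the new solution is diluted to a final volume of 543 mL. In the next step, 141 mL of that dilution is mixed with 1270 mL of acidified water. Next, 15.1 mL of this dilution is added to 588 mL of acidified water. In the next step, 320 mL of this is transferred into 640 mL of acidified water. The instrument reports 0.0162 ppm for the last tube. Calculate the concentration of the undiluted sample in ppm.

Overall dilution factor = 2 × 7.997 × 10.01 × 39.94 × 3 = 1.92 × 10⁴.
Original = 0.0162 ppm × 1.92 × 10⁴ = 311 ppm.

311 ppm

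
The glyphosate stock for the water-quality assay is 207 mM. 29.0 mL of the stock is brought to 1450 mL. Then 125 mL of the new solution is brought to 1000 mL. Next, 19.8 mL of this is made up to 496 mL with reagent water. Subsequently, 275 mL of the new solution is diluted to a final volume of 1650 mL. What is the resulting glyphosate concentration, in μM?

3.44 μM

Overall dilution factor = 50 × 8 × 25.05 × 6 = 6.01 × 10⁴.
207 mM / 6.01 × 10⁴ = 3.44 × 10⁻³ mM = 3.44 μM.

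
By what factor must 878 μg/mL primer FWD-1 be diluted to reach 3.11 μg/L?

2.82 × 10⁵

Factor = C₀/C_target = 878 μg/mL / 3.11 μg/L = 2.82 × 10⁵.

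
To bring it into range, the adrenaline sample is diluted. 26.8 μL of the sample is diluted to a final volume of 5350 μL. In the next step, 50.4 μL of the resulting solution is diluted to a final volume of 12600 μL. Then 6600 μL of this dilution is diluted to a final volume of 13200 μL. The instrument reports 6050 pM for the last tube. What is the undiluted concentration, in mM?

0.604 mM

Overall dilution factor = 199.6 × 250 × 2 = 9.98 × 10⁴.
Original = 6050 pM × 9.98 × 10⁴ = 6.04 × 10⁸ pM = 0.604 mM.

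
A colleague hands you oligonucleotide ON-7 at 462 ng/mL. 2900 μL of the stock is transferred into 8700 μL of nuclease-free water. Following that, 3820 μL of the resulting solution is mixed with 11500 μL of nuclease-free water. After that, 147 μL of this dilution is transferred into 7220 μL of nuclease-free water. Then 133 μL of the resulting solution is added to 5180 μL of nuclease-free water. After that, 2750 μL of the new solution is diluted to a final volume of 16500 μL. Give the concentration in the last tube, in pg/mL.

2.40 pg/mL

Overall dilution factor = 4 × 4.010 × 50.12 × 39.95 × 6 = 1.93 × 10⁵.
462 ng/mL / 1.93 × 10⁵ = 2.40 × 10⁻³ ng/mL = 2.40 pg/mL.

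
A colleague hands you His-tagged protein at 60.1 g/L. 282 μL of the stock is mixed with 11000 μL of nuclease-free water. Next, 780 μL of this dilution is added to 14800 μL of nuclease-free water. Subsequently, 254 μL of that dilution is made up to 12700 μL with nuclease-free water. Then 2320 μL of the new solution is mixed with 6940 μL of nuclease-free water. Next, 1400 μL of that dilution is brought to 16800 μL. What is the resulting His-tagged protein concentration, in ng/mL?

31.4 ng/mL

Overall dilution factor = 40.01 × 19.97 × 50 × 3.991 × 12 = 1.91 × 10⁶.
60.1 g/L / 1.91 × 10⁶ = 3.14 × 10⁻⁵ g/L = 31.4 ng/mL.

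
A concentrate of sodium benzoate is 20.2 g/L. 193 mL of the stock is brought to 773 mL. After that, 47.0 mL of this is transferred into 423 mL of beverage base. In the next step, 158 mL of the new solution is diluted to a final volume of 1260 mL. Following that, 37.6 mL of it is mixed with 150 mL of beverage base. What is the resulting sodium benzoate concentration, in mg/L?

12.7 mg/L

Overall dilution factor = 4.005 × 10 × 7.975 × 4.989 = 1594.
20.2 g/L / 1594 = 0.0127 g/L = 12.7 mg/L.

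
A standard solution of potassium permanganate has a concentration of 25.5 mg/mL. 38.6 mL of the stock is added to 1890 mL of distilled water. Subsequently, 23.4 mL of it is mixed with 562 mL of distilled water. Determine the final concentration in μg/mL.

Overall dilution factor = 49.96 × 25.02 = 1250.
25.5 mg/mL / 1250 = 0.0204 mg/mL = 20.4 μg/mL.

20.4 μg/mL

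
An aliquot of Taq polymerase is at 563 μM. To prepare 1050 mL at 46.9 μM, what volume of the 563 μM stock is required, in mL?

87.5 mL

V₁ = C₂V₂/C₁ = 46.9 × 1050 / 563 = 87.5 mL.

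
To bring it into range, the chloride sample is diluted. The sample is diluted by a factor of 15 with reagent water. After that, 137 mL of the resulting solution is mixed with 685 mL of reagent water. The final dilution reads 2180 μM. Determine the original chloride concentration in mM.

Overall dilution factor = 15 × 6 = 90.0.
Original = 2180 μM × 90.0 = 1.96 × 10⁵ μM = 196 mM.

196 mM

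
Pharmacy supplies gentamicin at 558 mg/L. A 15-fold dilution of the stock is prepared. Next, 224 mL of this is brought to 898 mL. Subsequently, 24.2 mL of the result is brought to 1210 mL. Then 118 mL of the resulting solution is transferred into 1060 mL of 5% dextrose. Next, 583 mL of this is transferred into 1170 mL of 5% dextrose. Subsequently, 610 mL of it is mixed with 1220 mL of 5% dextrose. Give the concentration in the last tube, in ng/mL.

2.06 ng/mL

Overall dilution factor = 15 × 4.009 × 50 × 9.983 × 3.007 × 3 = 2.71 × 10⁵.
558 mg/L / 2.71 × 10⁵ = 2.06 × 10⁻³ mg/L = 2.06 ng/mL.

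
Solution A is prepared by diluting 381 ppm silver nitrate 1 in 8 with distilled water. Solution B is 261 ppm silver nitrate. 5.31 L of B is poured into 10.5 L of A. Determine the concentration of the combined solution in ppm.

C_A = 381 ppm / 8 = 47.6 ppm.
C_mix = (C_A·V_A + C_B·V_B)/(V_A + V_B) = (47.6×10.5 + 261×5.31) / 15.81 = 119 ppm.

119 ppm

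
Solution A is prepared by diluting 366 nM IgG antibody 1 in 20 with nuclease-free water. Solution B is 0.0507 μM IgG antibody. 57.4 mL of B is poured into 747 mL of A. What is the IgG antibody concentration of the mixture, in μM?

0.0206 μM

C_A = 366 nM / 20 = 18.3 nM.
C_B = 0.0507 μM = 50.7 nM.
C_mix = (C_A·V_A + C_B·V_B)/(V_A + V_B) = (18.3×747 + 50.7×57.4) / 804.4 = 20.6 nM = 0.0206 μM.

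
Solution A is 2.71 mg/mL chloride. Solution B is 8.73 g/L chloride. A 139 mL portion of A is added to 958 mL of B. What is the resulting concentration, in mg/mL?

C_B = 8.73 g/L = 8.73 mg/mL.
C_mix = (C_A·V_A + C_B·V_B)/(V_A + V_B) = (2.71×139 + 8.73×958) / 1097 = 7.97 mg/mL.

7.97 mg/mL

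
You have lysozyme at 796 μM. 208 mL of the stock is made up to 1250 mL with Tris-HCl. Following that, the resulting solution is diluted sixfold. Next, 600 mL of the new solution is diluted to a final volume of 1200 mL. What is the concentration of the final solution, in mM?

Overall dilution factor = 6.010 × 6 × 2 = 72.1.
796 μM / 72.1 = 11.0 μM = 0.0110 mM.

0.0110 mM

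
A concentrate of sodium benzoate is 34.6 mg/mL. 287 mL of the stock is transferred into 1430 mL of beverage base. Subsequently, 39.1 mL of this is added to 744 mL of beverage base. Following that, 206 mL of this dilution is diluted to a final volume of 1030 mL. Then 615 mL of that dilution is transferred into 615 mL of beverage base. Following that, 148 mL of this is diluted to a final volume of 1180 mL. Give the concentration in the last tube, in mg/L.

3.62 mg/L

Overall dilution factor = 5.983 × 20.03 × 5 × 2 × 7.973 = 9553.
34.6 mg/mL / 9553 = 3.62 × 10⁻³ mg/mL = 3.62 mg/L.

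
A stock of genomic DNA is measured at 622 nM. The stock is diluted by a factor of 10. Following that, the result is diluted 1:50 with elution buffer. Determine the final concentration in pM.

1240 pM

Overall dilution factor = 10 × 50 = 500.
622 nM / 500 = 1.24 nM = 1240 pM.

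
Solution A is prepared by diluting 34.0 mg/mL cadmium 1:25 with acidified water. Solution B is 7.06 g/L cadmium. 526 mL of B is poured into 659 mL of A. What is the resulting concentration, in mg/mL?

3.89 mg/mL

C_A = 34.0 mg/mL / 25 = 1.36 mg/mL.
C_B = 7.06 g/L = 7.06 mg/mL.
C_mix = (C_A·V_A + C_B·V_B)/(V_A + V_B) = (1.36×659 + 7.06×526) / 1185 = 3.89 mg/mL.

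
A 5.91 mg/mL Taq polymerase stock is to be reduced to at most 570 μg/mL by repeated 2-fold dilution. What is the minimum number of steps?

4

Need 2ⁿ ≥ 10.4, so n ≥ log(10.4)/log(2) = 3.37.
Minimum whole steps: n = 4.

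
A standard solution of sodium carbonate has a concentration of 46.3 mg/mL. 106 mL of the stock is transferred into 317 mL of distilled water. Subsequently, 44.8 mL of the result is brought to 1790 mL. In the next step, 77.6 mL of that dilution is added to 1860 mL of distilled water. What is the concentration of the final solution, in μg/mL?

11.6 μg/mL

Overall dilution factor = 3.991 × 39.96 × 24.97 = 3981.
46.3 mg/mL / 3981 = 0.0116 mg/mL = 11.6 μg/mL.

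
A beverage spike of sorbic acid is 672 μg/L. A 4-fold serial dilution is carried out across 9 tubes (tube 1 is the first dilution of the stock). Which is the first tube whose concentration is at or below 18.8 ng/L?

tube 8

Tube n has concentration 672 μg/L / 4ⁿ.
Need 4ⁿ ≥ 672 μg/L / 18.8 ng/L = 3.57 × 10⁴, so n ≥ 7.56.
First such tube: n = 8.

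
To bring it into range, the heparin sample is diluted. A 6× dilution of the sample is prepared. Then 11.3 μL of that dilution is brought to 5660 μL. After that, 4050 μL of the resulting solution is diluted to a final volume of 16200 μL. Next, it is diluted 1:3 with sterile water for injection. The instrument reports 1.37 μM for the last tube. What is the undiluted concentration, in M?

0.0494 M

Overall dilution factor = 6 × 500.9 × 4 × 3 = 3.61 × 10⁴.
Original = 1.37 μM × 3.61 × 10⁴ = 4.94 × 10⁴ μM = 0.0494 M.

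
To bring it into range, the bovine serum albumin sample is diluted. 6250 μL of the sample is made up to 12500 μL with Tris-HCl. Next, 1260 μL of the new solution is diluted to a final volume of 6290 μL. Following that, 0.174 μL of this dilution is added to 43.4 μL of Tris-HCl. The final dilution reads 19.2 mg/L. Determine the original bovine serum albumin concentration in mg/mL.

Overall dilution factor = 2 × 4.992 × 250.4 = 2500.
Original = 19.2 mg/L × 2500 = 4.80 × 10⁴ mg/L = 48.0 mg/mL.

48.0 mg/mL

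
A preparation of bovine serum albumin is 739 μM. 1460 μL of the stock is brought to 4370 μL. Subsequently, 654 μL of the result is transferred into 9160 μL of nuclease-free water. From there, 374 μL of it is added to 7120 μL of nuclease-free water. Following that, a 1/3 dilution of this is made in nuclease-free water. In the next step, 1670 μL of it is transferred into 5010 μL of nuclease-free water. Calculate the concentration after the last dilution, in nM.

Overall dilution factor = 2.993 × 15.01 × 20.04 × 3 × 4 = 1.08 × 10⁴.
739 μM / 1.08 × 10⁴ = 0.0684 μM = 68.4 nM.

68.4 nM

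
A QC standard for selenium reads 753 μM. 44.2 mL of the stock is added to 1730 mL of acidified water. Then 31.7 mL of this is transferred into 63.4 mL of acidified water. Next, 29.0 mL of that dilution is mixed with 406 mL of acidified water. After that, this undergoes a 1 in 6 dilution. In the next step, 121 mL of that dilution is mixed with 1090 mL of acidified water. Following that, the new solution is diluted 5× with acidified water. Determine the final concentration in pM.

1390 pM

Overall dilution factor = 40.14 × 3 × 15 × 6 × 10.01 × 5 = 5.42 × 10⁵.
753 μM / 5.42 × 10⁵ = 1.39 × 10⁻³ μM = 1390 pM.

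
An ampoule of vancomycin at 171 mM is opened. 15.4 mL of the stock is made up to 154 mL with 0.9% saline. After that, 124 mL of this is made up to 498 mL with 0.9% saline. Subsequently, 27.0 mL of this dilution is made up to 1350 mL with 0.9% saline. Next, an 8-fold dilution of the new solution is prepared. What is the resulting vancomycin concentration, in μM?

10.6 μM

Overall dilution factor = 10 × 4.016 × 50 × 8 = 1.61 × 10⁴.
171 mM / 1.61 × 10⁴ = 0.0106 mM = 10.6 μM.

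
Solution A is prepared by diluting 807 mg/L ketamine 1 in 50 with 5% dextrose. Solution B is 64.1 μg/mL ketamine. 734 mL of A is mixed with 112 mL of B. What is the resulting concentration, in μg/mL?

22.5 μg/mL

C_A = 807 mg/L / 50 = 16.1 mg/L.
C_B = 64.1 μg/mL = 64.1 mg/L.
C_mix = (C_A·V_A + C_B·V_B)/(V_A + V_B) = (16.1×734 + 64.1×112) / 846.0 = 22.5 mg/L = 22.5 μg/mL.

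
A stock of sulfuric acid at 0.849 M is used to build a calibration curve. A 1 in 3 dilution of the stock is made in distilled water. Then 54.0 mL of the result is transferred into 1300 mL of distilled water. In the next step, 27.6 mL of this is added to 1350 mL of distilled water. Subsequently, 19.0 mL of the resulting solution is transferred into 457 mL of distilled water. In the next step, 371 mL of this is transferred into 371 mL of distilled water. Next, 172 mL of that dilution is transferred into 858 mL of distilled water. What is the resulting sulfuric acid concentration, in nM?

Overall dilution factor = 3 × 25.07 × 49.91 × 25.05 × 2 × 5.988 = 1.13 × 10⁶.
0.849 M / 1.13 × 10⁶ = 7.54 × 10⁻⁷ M = 754 nM.

754 nM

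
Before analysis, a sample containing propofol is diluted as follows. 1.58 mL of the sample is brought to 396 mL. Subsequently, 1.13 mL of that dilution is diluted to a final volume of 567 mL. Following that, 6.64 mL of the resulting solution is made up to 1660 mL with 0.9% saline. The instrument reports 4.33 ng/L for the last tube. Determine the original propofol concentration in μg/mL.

136 μg/mL

Overall dilution factor = 250.6 × 501.8 × 250 = 3.14 × 10⁷.
Original = 4.33 ng/L × 3.14 × 10⁷ = 1.36 × 10⁸ ng/L = 136 μg/mL.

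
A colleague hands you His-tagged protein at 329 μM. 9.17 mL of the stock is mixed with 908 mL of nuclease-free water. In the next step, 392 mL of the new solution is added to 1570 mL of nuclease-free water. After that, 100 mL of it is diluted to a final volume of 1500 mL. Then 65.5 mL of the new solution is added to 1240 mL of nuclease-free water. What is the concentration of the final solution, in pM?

2200 pM

Overall dilution factor = 100.0 × 5.005 × 15 × 19.93 = 1.50 × 10⁵.
329 μM / 1.50 × 10⁵ = 2.20 × 10⁻³ μM = 2200 pM.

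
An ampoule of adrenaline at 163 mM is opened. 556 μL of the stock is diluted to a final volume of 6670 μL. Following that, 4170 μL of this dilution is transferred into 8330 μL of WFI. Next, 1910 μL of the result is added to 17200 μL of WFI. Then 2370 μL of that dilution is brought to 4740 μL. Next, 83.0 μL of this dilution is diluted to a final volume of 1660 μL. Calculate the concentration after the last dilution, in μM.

11.3 μM

Overall dilution factor = 12.00 × 2.998 × 10.01 × 2 × 20 = 1.44 × 10⁴.
163 mM / 1.44 × 10⁴ = 0.0113 mM = 11.3 μM.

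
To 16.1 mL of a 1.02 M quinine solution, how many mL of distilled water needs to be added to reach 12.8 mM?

12.8 mM = 0.0128 M.
V₂ = C₁V₁/C₂ = 1.02 × 16.1 / 0.0128 = 1283 mL.
Diluent to add = V₂ − V₁ = 1283 − 16.1 = 1270 mL.

1270 mL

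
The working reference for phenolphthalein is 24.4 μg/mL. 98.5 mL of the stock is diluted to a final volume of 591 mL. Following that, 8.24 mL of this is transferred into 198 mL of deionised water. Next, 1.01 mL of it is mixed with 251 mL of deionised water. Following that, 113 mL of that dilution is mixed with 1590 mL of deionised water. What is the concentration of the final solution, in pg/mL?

43.2 pg/mL

Overall dilution factor = 6 × 25.03 × 249.5 × 15.07 = 5.65 × 10⁵.
24.4 μg/mL / 5.65 × 10⁵ = 4.32 × 10⁻⁵ μg/mL = 43.2 pg/mL.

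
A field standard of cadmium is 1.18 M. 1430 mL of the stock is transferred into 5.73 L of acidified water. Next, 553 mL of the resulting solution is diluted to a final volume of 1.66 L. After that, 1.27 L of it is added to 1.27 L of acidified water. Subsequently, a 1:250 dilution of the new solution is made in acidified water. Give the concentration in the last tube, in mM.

Overall dilution factor = 5.007 × 3.002 × 2 × 250 = 7515.
1.18 M / 7515 = 1.57 × 10⁻⁴ M = 0.157 mM.

0.157 mM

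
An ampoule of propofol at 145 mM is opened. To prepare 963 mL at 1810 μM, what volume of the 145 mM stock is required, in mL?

12.0 mL

1810 μM = 1.81 mM.
V₁ = C₂V₂/C₁ = 1.81 × 963 / 145 = 12.0 mL.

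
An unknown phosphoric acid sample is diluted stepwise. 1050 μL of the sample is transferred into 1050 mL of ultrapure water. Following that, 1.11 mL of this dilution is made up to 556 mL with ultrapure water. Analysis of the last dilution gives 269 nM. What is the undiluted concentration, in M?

0.135 M

Overall dilution factor = 1001 × 500.9 = 5.01 × 10⁵.
Original = 269 nM × 5.01 × 10⁵ = 1.35 × 10⁸ nM = 0.135 M.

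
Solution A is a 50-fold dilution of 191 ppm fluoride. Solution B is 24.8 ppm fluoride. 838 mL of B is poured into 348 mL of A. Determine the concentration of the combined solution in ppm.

C_A = 191 ppm / 50 = 3.82 ppm.
C_mix = (C_A·V_A + C_B·V_B)/(V_A + V_B) = (3.82×348 + 24.8×838) / 1186 = 18.6 ppm.

18.6 ppm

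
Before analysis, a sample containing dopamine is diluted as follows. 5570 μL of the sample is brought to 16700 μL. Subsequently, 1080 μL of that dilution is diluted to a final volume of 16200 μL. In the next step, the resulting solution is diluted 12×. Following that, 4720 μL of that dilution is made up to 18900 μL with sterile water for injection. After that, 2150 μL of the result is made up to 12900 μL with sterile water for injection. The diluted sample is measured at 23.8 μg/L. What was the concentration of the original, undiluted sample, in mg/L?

309 mg/L

Overall dilution factor = 2.998 × 15 × 12 × 4.004 × 6 = 1.30 × 10⁴.
Original = 23.8 μg/L × 1.30 × 10⁴ = 3.09 × 10⁵ μg/L = 309 mg/L.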